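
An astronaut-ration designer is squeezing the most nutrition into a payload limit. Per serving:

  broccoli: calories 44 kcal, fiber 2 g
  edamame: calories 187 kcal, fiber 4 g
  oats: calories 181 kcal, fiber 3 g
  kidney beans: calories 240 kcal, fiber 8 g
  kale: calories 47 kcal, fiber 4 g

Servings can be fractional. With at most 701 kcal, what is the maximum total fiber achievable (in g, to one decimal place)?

59.7 g

Fiber per kcal: kale 0.08511, broccoli 0.04545, kidney beans 0.03333, edamame 0.02139, oats 0.01657.
With no serving limits, spend the whole calories allowance on kale: 701 kcal / 47 kcal × 4 g = 59.7 g.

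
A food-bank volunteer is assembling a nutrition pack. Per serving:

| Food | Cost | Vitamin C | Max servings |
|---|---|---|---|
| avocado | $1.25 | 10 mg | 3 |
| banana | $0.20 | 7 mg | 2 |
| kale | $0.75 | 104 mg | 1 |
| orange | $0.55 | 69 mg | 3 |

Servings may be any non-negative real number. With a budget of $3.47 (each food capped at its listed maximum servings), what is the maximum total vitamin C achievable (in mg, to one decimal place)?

Vitamin C per dollar: kale 138.7, orange 125.5, banana 35, avocado 8.
Take 1 serving of kale: spends $0.75, +104.0 mg vitamin C (running total 104.0 mg).
Take 3 servings of orange: spends $1.65, +207.0 mg vitamin C (running total 311.0 mg).
Take 2 servings of banana: spends $0.40, +14.0 mg vitamin C (running total 325.0 mg).
Take 0.536 servings of avocado: spends $0.67, +5.4 mg vitamin C (running total 330.4 mg).
Greedy by best ratio exhausts the cost allowance optimally: 330.4 mg.

330.4 mg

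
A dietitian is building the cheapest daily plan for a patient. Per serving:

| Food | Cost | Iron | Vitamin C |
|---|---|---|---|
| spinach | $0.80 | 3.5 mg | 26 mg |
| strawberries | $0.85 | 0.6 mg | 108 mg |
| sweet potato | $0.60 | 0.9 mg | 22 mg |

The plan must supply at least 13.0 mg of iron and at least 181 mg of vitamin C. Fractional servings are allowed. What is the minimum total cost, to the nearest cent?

$3.55

Minimising a linear cost over {iron ≥ 13.0, vitamin C ≥ 181, servings ≥ 0} — the optimum is at a vertex, using one or two foods.
spinach only: max(13.0/3.5, 181/26) = 6.962 servings → $5.57.
strawberries only: max(13.0/0.6, 181/108) = 21.67 servings → $18.42.
sweet potato only: max(13.0/0.9, 181/22) = 14.44 servings → $8.67.
spinach + strawberries with both tight: 3.575 servings and 0.8154 servings → $3.55.
spinach + sweet potato with both tight: 2.297 servings and 5.513 servings → $5.15.
strawberries + sweet potato: intersection lies outside the first quadrant.
So the least-cost plan costs $3.55.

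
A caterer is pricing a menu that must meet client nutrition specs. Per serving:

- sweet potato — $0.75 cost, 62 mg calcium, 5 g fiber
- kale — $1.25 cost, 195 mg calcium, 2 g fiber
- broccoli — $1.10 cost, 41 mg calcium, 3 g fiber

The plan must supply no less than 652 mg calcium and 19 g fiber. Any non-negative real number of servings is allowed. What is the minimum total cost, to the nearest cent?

Two binding constraints pin down two serving amounts, so the optimal mix uses at most two foods. The candidates are each food alone (scaled to the tighter of calcium/fiber) and each pair with both constraints tight.
sweet potato only: max(652/62, 19/5) = 10.52 servings → $7.89.
kale only: max(652/195, 19/2) = 9.5 servings → $11.88.
broccoli only: max(652/41, 19/3) = 15.9 servings → $17.49.
sweet potato + kale with both tight: 2.821 servings and 2.447 servings → $5.17.
sweet potato + broccoli with both targets exact would need a negative amount; discard.
kale + broccoli with both tight: 2.34 servings and 4.773 servings → $8.18.
So the least-cost plan costs $5.17.

$5.17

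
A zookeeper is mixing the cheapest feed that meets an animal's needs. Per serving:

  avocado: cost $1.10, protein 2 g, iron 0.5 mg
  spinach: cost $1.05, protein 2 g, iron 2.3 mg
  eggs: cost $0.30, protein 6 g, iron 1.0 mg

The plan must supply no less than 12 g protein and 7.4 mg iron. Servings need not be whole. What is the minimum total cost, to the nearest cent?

This is a tiny linear program; its minimum lies at a vertex of the feasible set. List the vertices and price them.
avocado only: max(12/2, 7.4/0.5) = 14.8 servings → $16.28.
spinach only: max(12/2, 7.4/2.3) = 6 servings → $6.30.
eggs only: max(12/6, 7.4/1.0) = 7.4 servings → $2.22.
avocado + spinach with both tight: 3.556 servings and 2.444 servings → $6.48.
avocado + eggs: the both-tight solution has a negative serving — not a feasible corner.
spinach + eggs with both tight: 2.746 servings and 1.085 servings → $3.21.
So the least-cost plan costs $2.22.

$2.22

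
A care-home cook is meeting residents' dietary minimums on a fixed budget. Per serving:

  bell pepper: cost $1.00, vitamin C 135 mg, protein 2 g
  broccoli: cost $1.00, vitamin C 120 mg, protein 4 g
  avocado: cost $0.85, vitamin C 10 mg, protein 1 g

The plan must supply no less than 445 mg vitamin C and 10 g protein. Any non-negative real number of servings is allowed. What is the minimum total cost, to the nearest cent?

A basic optimal solution has at most two foods positive. Try each food alone and each pair with both targets met exactly.
bell pepper only: max(445/135, 10/2) = 5 servings → $5.00.
broccoli only: max(445/120, 10/4) = 3.708 servings → $3.71.
avocado only: max(445/10, 10/1) = 44.5 servings → $37.83.
bell pepper + broccoli with both tight: 1.933 servings and 1.533 servings → $3.47.
bell pepper + avocado with both tight: 3 servings and 4 servings → $6.40.
broccoli + avocado: intersection lies outside the first quadrant.
Cheapest feasible corner: $3.47.

$3.47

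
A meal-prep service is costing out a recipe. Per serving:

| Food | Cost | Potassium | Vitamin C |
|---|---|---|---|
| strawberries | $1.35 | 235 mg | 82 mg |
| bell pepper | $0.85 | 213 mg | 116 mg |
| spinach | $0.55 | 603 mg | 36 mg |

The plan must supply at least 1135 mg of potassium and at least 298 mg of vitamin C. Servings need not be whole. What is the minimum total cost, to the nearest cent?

The cheapest plan sits at a corner of the feasible region — with two constraints it uses at most two foods.
strawberries only: max(1135/235, 298/82) = 4.83 servings → $6.52.
bell pepper only: max(1135/213, 298/116) = 5.329 servings → $4.53.
spinach only: max(1135/603, 298/36) = 8.278 servings → $4.55.
strawberries + bell pepper: the both-tight solution has a negative serving — not a feasible corner.
strawberries + spinach with both tight: 3.387 servings and 0.5621 servings → $4.88.
bell pepper + spinach with both tight: 2.229 servings and 1.095 servings → $2.50.
Cheapest feasible corner: $2.50.

$2.50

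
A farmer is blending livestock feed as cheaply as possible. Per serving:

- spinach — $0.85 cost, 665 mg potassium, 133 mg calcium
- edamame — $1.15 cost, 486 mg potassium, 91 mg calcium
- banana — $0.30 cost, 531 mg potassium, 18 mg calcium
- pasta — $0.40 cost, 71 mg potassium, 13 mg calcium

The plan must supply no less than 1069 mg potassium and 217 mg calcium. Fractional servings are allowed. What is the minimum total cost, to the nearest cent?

$1.39

The cheapest plan sits at a corner of the feasible region — with two constraints it uses at most two foods.
spinach only: max(1069/665, 217/133) = 1.632 servings → $1.39.
edamame only: max(1069/486, 217/91) = 2.385 servings → $2.74.
banana only: max(1069/531, 217/18) = 12.06 servings → $3.62.
pasta only: max(1069/71, 217/13) = 16.69 servings → $6.68.
spinach + edamame: the both-tight solution has a negative serving — not a feasible corner.
spinach + banana: intersection lies outside the first quadrant.
spinach + pasta: intersection lies outside the first quadrant.
edamame + banana: the both-tight solution has a negative serving — not a feasible corner.
edamame + pasta: intersection lies outside the first quadrant.
banana + pasta with both targets exact would need a negative amount; discard.
So the least-cost plan costs $1.39.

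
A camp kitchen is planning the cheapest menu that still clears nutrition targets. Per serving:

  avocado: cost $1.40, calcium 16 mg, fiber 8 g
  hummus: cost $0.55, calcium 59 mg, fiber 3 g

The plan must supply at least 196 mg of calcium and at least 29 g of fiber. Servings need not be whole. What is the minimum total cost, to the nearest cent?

$5.14

An LP optimum is at a vertex; with two nutrient constraints at most two foods are used. Check each candidate.
avocado only: max(196/16, 29/8) = 12.25 servings → $17.15.
hummus only: max(196/59, 29/3) = 9.667 servings → $5.32.
avocado + hummus with both tight: 2.649 servings and 2.604 servings → $5.14.
The minimum over all feasible corners is $5.14.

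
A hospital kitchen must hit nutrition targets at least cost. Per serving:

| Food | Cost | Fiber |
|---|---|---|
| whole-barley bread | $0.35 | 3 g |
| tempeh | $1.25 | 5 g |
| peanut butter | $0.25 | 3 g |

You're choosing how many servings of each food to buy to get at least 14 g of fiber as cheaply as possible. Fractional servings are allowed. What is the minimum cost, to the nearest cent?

$1.17

Cost per g of fiber: peanut butter $0.0833, whole-barley bread $0.1167, tempeh $0.2500.
With no serving limits, use only peanut butter: 14 g / 3 g = 4.667 servings × $0.25 = $1.17.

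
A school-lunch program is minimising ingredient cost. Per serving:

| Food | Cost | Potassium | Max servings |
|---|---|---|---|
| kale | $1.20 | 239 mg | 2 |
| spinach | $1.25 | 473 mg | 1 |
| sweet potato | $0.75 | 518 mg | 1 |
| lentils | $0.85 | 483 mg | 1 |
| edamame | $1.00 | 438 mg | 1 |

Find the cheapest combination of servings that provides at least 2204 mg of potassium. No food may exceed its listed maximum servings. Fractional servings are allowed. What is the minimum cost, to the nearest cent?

$5.32

Cost per mg of potassium: sweet potato $0.0014, lentils $0.0018, edamame $0.0023, spinach $0.0026, kale $0.0050.
Take 1 serving of sweet potato: +518.0 mg potassium for $0.75 (total $0.75, still need 1686.0 mg).
Take 1 serving of lentils: +483.0 mg potassium for $0.85 (total $1.60, still need 1203.0 mg).
Take 1 serving of edamame: +438.0 mg potassium for $1.00 (total $2.60, still need 765.0 mg).
Take 1 serving of spinach: +473.0 mg potassium for $1.25 (total $3.85, still need 292.0 mg).
Take 1.222 servings of kale: +292.0 mg potassium for $1.47 (total $5.32, still need 0.0 mg).
Filling from the cheapest source first is optimal under one linear minimum: $5.32.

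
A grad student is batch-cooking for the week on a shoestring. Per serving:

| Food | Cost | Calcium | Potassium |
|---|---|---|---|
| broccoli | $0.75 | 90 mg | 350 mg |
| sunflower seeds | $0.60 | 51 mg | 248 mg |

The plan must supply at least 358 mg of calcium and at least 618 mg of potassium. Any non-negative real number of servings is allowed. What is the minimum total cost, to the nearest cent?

An LP optimum is at a vertex; with two nutrient constraints at most two foods are used. Check each candidate.
broccoli only: max(358/90, 618/350) = 3.978 servings → $2.98.
sunflower seeds only: max(358/51, 618/248) = 7.02 servings → $4.21.
broccoli + sunflower seeds: intersection lies outside the first quadrant.
Cheapest feasible corner: $2.98.

$2.98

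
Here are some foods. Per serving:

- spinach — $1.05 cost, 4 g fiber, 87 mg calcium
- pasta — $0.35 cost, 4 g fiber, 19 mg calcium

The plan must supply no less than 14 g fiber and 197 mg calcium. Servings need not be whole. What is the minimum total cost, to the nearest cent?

Check every corner: each single food scaled to meet both minima, and each pair solved so both constraints bind.
spinach only: max(14/4, 197/87) = 3.5 servings → $3.67.
pasta only: max(14/4, 197/19) = 10.37 servings → $3.63.
spinach + pasta with both tight: 1.919 servings and 1.581 servings → $2.57.
Cheapest feasible corner: $2.57.

$2.57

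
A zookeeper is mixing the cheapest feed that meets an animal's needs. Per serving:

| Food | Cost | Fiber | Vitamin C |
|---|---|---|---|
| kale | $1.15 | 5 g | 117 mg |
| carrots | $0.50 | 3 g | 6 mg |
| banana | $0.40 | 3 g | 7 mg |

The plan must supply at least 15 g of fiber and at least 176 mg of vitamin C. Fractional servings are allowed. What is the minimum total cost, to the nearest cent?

This is a tiny linear program; its minimum lies at a vertex of the feasible set. List the vertices and price them.
kale only: max(15/5, 176/117) = 3 servings → $3.45.
carrots only: max(15/3, 176/6) = 29.33 servings → $14.67.
banana only: max(15/3, 176/7) = 25.14 servings → $10.06.
kale + carrots with both tight: 1.364 servings and 2.726 servings → $2.93.
kale + banana with both tight: 1.339 servings and 2.769 servings → $2.65.
carrots + banana: the both-tight solution has a negative serving — not a feasible corner.
The minimum over all feasible corners is $2.65.

$2.65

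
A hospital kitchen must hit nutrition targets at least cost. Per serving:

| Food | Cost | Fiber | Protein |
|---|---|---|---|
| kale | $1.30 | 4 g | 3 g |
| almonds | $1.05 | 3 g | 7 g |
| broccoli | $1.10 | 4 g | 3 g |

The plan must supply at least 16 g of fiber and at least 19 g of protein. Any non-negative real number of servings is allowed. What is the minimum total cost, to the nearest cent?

$4.73

A basic optimal solution has at most two foods positive. Try each food alone and each pair with both targets met exactly.
kale only: max(16/4, 19/3) = 6.333 servings → $8.23.
almonds only: max(16/3, 19/7) = 5.333 servings → $5.60.
broccoli only: max(16/4, 19/3) = 6.333 servings → $6.97.
kale + almonds with both tight: 2.895 servings and 1.474 servings → $5.31.
kale + broccoli (both tight): parallel constraints — no distinct corner.
almonds + broccoli with both tight: 1.474 servings and 2.895 servings → $4.73.
The minimum over all feasible corners is $4.73.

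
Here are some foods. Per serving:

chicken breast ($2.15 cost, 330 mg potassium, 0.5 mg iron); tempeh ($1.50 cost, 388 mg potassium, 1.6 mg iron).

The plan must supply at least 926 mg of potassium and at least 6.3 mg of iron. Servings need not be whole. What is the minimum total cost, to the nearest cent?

The cheapest plan sits at a corner of the feasible region — with two constraints it uses at most two foods.
chicken breast only: max(926/330, 6.3/0.5) = 12.6 servings → $27.09.
tempeh only: max(926/388, 6.3/1.6) = 3.938 servings → $5.91.
chicken breast + tempeh: intersection lies outside the first quadrant.
So the least-cost plan costs $5.91.

$5.91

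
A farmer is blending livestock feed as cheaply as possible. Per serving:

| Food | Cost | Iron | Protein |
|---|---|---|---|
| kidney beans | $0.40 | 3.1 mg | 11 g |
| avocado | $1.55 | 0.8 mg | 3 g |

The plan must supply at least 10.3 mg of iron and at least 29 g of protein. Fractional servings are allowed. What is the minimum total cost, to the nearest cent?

Minimising a linear cost over {iron ≥ 10.3, protein ≥ 29, servings ≥ 0} — the optimum is at a vertex, using one or two foods.
kidney beans only: max(10.3/3.1, 29/11) = 3.323 servings → $1.33.
avocado only: max(10.3/0.8, 29/3) = 12.88 servings → $19.96.
kidney beans + avocado: the both-tight solution has a negative serving — not a feasible corner.
Cheapest feasible corner: $1.33.

$1.33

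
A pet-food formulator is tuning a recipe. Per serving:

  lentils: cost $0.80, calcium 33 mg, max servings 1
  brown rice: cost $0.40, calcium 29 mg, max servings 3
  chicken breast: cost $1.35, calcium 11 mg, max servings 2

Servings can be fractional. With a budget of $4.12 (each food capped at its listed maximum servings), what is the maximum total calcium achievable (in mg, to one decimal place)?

Calcium per dollar: brown rice 72.5, lentils 41.25, chicken breast 8.148.
Take 3 servings of brown rice: spends $1.20, +87.0 mg calcium (running total 87.0 mg).
Take 1 serving of lentils: spends $0.80, +33.0 mg calcium (running total 120.0 mg).
Take 1.57 servings of chicken breast: spends $2.12, +17.3 mg calcium (running total 137.3 mg).
Filling greedily by calcium-per-dollar is optimal for one linear limit, giving 137.3 mg.

137.3 mg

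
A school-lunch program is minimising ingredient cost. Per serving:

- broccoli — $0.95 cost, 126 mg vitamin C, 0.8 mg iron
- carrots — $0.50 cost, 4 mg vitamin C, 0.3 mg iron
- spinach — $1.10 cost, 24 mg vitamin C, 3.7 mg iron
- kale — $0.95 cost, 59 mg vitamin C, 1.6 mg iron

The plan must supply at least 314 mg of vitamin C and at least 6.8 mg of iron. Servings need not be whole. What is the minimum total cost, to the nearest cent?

broccoli only: max(314/126, 6.8/0.8) = 8.5 servings → $8.07.
carrots only: max(314/4, 6.8/0.3) = 78.5 servings → $39.25.
spinach only: max(314/24, 6.8/3.7) = 13.08 servings → $14.39.
kale only: max(314/59, 6.8/1.6) = 5.322 servings → $5.06.
broccoli + carrots with both tight: 1.936 servings and 17.5 servings → $10.59.
broccoli + spinach with both tight: 2.234 servings and 1.355 servings → $3.61.
broccoli + kale with both tight: 0.6554 servings and 3.922 servings → $4.35.
carrots + spinach: the both-tight solution has a negative serving — not a feasible corner.
carrots + kale: intersection lies outside the first quadrant.
spinach + kale with both targets exact would need a negative amount; discard.
The minimum over all feasible corners is $3.61.

$3.61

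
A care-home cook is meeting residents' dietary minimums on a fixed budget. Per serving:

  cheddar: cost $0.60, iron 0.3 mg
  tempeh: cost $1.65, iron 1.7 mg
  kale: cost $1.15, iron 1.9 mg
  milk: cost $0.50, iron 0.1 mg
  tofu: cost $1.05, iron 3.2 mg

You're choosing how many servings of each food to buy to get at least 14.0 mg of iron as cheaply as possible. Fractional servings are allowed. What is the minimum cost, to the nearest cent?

$4.59

Cost per mg of iron: tofu $0.3281, kale $0.6053, tempeh $0.9706, cheddar $2.0000, milk $5.0000.
With no serving limits, use only tofu: 14.0 mg / 3.2 mg = 4.375 servings × $1.05 = $4.59.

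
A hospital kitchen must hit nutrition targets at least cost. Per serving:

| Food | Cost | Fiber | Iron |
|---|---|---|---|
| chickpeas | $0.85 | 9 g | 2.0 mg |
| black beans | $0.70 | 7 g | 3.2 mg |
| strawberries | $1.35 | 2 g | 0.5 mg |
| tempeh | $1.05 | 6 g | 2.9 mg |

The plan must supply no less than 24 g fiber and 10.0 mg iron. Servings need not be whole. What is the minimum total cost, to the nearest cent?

$2.38

Compare the cost at each extreme point of the feasible region.
chickpeas only: max(24/9, 10.0/2.0) = 5 servings → $4.25.
black beans only: max(24/7, 10.0/3.2) = 3.429 servings → $2.40.
strawberries only: max(24/2, 10.0/0.5) = 20 servings → $27.00.
tempeh only: max(24/6, 10.0/2.9) = 4 servings → $4.20.
chickpeas + black beans with both tight: 0.4595 servings and 2.838 servings → $2.38.
chickpeas + strawberries with both targets exact would need a negative amount; discard.
chickpeas + tempeh with both tight: 0.6809 servings and 2.979 servings → $3.71.
black beans + strawberries with both tight: 2.759 servings and 2.345 servings → $5.10.
black beans + tempeh: the both-tight solution has a negative serving — not a feasible corner.
strawberries + tempeh with both tight: 3.429 servings and 2.857 servings → $7.63.
So the least-cost plan costs $2.38.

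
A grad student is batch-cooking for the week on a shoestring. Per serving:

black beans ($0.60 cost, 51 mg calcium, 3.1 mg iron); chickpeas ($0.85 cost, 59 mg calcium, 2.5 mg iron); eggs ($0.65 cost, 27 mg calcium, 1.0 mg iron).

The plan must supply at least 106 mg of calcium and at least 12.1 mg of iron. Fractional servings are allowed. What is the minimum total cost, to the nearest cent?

Two binding constraints pin down two serving amounts, so the optimal mix uses at most two foods. The candidates are each food alone (scaled to the tighter of calcium/iron) and each pair with both constraints tight.
black beans only: max(106/51, 12.1/3.1) = 3.903 servings → $2.34.
chickpeas only: max(106/59, 12.1/2.5) = 4.84 servings → $4.11.
eggs only: max(106/27, 12.1/1.0) = 12.1 servings → $7.87.
black beans + chickpeas: intersection lies outside the first quadrant.
black beans + eggs: intersection lies outside the first quadrant.
chickpeas + eggs with both targets exact would need a negative amount; discard.
So the least-cost plan costs $2.34.

$2.34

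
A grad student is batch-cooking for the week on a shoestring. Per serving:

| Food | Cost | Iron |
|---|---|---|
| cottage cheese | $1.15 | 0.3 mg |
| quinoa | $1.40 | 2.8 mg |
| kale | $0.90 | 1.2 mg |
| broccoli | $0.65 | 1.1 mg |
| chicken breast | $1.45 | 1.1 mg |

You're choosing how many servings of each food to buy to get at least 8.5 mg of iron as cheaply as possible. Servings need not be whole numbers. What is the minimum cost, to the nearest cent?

$4.25

Cost per mg of iron: quinoa $0.5000, broccoli $0.5909, kale $0.7500, chicken breast $1.3182, cottage cheese $3.8333.
With no serving limits, use only quinoa: 8.5 mg / 2.8 mg = 3.036 servings × $1.40 = $4.25.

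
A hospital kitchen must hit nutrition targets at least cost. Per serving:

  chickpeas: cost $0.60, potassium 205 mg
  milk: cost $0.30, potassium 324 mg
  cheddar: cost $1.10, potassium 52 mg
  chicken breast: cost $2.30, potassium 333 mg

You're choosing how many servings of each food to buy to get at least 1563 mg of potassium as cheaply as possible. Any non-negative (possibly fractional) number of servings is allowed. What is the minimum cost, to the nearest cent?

Cost per mg of potassium: milk $0.0009, chickpeas $0.0029, chicken breast $0.0069, cheddar $0.0212.
With no serving limits, use only milk: 1563 mg / 324 mg = 4.824 servings × $0.30 = $1.45.

$1.45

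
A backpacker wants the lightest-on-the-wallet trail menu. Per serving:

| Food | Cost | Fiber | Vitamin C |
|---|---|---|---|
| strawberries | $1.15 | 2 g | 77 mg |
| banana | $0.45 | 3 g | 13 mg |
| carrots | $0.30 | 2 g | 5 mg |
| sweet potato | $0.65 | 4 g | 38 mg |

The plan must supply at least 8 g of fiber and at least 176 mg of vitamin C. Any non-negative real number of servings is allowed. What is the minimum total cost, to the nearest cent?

$2.72

For a min-cost LP with two ≥-constraints, a basic feasible solution has at most two positive variables.
strawberries only: max(8/2, 176/77) = 4 servings → $4.60.
banana only: max(8/3, 176/13) = 13.54 servings → $6.09.
carrots only: max(8/2, 176/5) = 35.2 servings → $10.56.
sweet potato only: max(8/4, 176/38) = 4.632 servings → $3.01.
strawberries + banana with both tight: 2.068 servings and 1.288 servings → $2.96.
strawberries + carrots with both tight: 2.167 servings and 1.833 servings → $3.04.
strawberries + sweet potato with both tight: 1.724 servings and 1.138 servings → $2.72.
banana + carrots with both targets exact would need a negative amount; discard.
banana + sweet potato: intersection lies outside the first quadrant.
carrots + sweet potato: the both-tight solution has a negative serving — not a feasible corner.
The minimum over all feasible corners is $2.72.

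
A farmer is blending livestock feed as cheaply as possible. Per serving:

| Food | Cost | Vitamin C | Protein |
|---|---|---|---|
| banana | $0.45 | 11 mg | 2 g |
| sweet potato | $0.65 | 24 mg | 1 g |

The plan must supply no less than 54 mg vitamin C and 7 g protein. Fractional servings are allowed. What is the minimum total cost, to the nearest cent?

$1.93

Check every corner: each single food scaled to meet both minima, and each pair solved so both constraints bind.
banana only: max(54/11, 7/2) = 4.909 servings → $2.21.
sweet potato only: max(54/24, 7/1) = 7 servings → $4.55.
banana + sweet potato with both tight: 3.081 servings and 0.8378 servings → $1.93.
The minimum over all feasible corners is $1.93.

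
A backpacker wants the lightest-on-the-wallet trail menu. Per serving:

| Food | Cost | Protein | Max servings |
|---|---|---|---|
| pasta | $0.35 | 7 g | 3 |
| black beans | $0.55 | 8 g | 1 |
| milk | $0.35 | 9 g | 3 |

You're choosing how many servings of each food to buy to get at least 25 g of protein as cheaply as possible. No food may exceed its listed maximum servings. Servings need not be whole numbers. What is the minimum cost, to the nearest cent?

Cost per g of protein: milk $0.0389, pasta $0.0500, black beans $0.0688.
Take 2.778 servings of milk: +25.0 g protein for $0.97 (total $0.97, still need 0.0 g).
Greedy by cheapest-per-g is optimal for a single linear constraint, so the minimum cost is $0.97.

$0.97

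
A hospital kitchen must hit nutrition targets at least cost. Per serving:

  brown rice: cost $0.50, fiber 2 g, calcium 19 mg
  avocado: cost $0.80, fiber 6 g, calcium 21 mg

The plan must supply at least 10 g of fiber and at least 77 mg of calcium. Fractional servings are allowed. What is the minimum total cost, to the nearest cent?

$2.15

An LP optimum is at a vertex; with two nutrient constraints at most two foods are used. Check each candidate.
brown rice only: max(10/2, 77/19) = 5 servings → $2.50.
avocado only: max(10/6, 77/21) = 3.667 servings → $2.93.
brown rice + avocado with both tight: 3.5 servings and 0.5 servings → $2.15.
The minimum over all feasible corners is $2.15.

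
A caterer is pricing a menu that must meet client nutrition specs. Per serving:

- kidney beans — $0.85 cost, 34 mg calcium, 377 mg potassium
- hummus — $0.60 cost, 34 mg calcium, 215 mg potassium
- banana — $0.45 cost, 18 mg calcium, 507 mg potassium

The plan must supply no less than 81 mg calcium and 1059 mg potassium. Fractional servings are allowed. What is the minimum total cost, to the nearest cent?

$1.61

With two linear requirements the optimum uses one or two foods; enumerate the corners.
kidney beans only: max(81/34, 1059/377) = 2.809 servings → $2.39.
hummus only: max(81/34, 1059/215) = 4.926 servings → $2.96.
banana only: max(81/18, 1059/507) = 4.5 servings → $2.02.
kidney beans + hummus: intersection lies outside the first quadrant.
kidney beans + banana with both tight: 2.105 servings and 0.5232 servings → $2.02.
hummus + banana with both tight: 1.646 servings and 1.391 servings → $1.61.
Cheapest feasible corner: $1.61.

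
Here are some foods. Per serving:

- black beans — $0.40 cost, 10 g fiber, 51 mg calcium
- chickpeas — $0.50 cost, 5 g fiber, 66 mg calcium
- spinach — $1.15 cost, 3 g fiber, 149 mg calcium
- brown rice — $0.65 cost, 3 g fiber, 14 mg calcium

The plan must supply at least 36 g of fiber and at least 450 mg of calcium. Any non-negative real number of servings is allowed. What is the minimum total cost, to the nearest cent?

$3.41

Two binding constraints pin down two serving amounts, so the optimal mix uses at most two foods. The candidates are each food alone (scaled to the tighter of fiber/calcium) and each pair with both constraints tight.
black beans only: max(36/10, 450/51) = 8.824 servings → $3.53.
chickpeas only: max(36/5, 450/66) = 7.2 servings → $3.60.
spinach only: max(36/3, 450/149) = 12 servings → $13.80.
brown rice only: max(36/3, 450/14) = 32.14 servings → $20.89.
black beans + chickpeas with both tight: 0.3111 servings and 6.578 servings → $3.41.
black beans + spinach with both tight: 3.002 servings and 1.993 servings → $3.49.
black beans + brown rice: the both-tight solution has a negative serving — not a feasible corner.
chickpeas + spinach: intersection lies outside the first quadrant.
chickpeas + brown rice with both tight: 6.609 servings and 0.9844 servings → $3.94.
spinach + brown rice with both tight: 2.089 servings and 9.911 servings → $8.84.
The minimum over all feasible corners is $3.41.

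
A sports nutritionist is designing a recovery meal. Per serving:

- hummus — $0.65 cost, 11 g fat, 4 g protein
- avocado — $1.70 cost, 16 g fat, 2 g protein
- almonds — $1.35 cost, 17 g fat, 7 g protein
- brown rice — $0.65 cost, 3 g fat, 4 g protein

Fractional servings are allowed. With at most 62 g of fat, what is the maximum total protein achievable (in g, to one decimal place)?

82.7 g

Protein per g fat: brown rice 1.333, almonds 0.4118, hummus 0.3636, avocado 0.125.
With no serving limits, spend the whole fat allowance on brown rice: 62 g / 3 g × 4 g = 82.7 g.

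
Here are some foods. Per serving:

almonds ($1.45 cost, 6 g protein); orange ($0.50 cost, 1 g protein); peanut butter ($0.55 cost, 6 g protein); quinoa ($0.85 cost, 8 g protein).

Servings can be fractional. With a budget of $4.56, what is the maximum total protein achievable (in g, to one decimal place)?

49.7 g

Protein per dollar: peanut butter 10.91, quinoa 9.412, almonds 4.138, orange 2.
With no serving limits, spend the whole cost allowance on peanut butter: $4.56 / $0.55 × 6 g = 49.7 g.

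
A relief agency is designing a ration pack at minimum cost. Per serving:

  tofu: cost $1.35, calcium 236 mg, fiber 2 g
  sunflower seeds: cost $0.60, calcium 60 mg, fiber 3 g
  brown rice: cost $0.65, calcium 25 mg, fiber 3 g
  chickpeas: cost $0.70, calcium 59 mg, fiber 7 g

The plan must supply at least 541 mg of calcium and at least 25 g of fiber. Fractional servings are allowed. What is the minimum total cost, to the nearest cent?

$4.23

At the optimum either one food covers both requirements or two foods hit both targets exactly; no other combination can be cheaper.
tofu only: max(541/236, 25/2) = 12.5 servings → $16.88.
sunflower seeds only: max(541/60, 25/3) = 9.017 servings → $5.41.
brown rice only: max(541/25, 25/3) = 21.64 servings → $14.07.
chickpeas only: max(541/59, 25/7) = 9.169 servings → $6.42.
tofu + sunflower seeds with both tight: 0.2092 servings and 8.194 servings → $5.20.
tofu + brown rice with both tight: 1.517 servings and 7.322 servings → $6.81.
tofu + chickpeas with both tight: 1.507 servings and 3.141 servings → $4.23.
sunflower seeds + brown rice: the both-tight solution has a negative serving — not a feasible corner.
sunflower seeds + chickpeas with both targets exact would need a negative amount; discard.
brown rice + chickpeas: the both-tight solution has a negative serving — not a feasible corner.
The minimum over all feasible corners is $4.23.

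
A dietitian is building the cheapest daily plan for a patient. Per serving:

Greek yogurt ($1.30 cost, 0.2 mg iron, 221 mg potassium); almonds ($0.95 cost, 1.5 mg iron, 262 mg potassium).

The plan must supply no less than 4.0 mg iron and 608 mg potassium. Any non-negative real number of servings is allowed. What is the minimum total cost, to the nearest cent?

A basic optimal solution has at most two foods positive. Try each food alone and each pair with both targets met exactly.
Greek yogurt only: max(4.0/0.2, 608/221) = 20 servings → $26.00.
almonds only: max(4.0/1.5, 608/262) = 2.667 servings → $2.53.
Greek yogurt + almonds: the both-tight solution has a negative serving — not a feasible corner.
The minimum over all feasible corners is $2.53.

$2.53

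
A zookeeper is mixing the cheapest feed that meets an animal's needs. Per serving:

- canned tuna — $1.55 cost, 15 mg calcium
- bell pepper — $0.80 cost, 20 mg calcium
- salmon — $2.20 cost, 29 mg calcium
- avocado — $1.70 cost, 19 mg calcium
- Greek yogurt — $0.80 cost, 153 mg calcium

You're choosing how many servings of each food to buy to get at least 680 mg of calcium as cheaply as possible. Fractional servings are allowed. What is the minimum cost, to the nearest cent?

$3.56

Cost per mg of calcium: Greek yogurt $0.0052, bell pepper $0.0400, salmon $0.0759, avocado $0.0895, canned tuna $0.1033.
With no serving limits, use only Greek yogurt: 680 mg / 153 mg = 4.444 servings × $0.80 = $3.56.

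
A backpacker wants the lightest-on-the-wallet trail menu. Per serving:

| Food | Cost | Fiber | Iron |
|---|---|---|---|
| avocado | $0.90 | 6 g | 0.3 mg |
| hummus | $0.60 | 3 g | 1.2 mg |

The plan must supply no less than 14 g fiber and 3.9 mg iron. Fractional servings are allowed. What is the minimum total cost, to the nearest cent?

$2.56

With two linear requirements the optimum uses one or two foods; enumerate the corners.
avocado only: max(14/6, 3.9/0.3) = 13 servings → $11.70.
hummus only: max(14/3, 3.9/1.2) = 4.667 servings → $2.80.
avocado + hummus with both tight: 0.8095 servings and 3.048 servings → $2.56.
The minimum over all feasible corners is $2.56.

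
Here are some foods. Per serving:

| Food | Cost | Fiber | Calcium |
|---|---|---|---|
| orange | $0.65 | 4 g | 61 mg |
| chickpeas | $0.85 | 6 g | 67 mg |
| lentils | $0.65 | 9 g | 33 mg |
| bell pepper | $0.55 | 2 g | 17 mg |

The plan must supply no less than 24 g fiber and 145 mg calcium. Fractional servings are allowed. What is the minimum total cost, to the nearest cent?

Minimising a linear cost over {fiber ≥ 24, calcium ≥ 145, servings ≥ 0} — the optimum is at a vertex, using one or two foods.
orange only: max(24/4, 145/61) = 6 servings → $3.90.
chickpeas only: max(24/6, 145/67) = 4 servings → $3.40.
lentils only: max(24/9, 145/33) = 4.394 servings → $2.86.
bell pepper only: max(24/2, 145/17) = 12 servings → $6.60.
orange + chickpeas with both targets exact would need a negative amount; discard.
orange + lentils with both tight: 1.23 servings and 2.12 servings → $2.18.
orange + bell pepper with both targets exact would need a negative amount; discard.
chickpeas + lentils with both tight: 1.267 servings and 1.822 servings → $2.26.
chickpeas + bell pepper: intersection lies outside the first quadrant.
lentils + bell pepper with both tight: 1.356 servings and 5.897 servings → $4.12.
The minimum over all feasible corners is $2.18.

$2.18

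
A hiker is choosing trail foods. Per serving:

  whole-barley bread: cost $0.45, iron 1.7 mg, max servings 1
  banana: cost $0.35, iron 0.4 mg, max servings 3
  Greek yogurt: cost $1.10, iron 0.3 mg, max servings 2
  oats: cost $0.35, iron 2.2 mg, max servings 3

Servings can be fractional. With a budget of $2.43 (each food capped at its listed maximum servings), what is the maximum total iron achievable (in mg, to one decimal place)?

9.4 mg

Iron per dollar: oats 6.286, whole-barley bread 3.778, banana 1.143, Greek yogurt 0.2727.
Take 3 servings of oats: spends $1.05, +6.6 mg iron (running total 6.6 mg).
Take 1 serving of whole-barley bread: spends $0.45, +1.7 mg iron (running total 8.3 mg).
Take 2.657 servings of banana: spends $0.93, +1.1 mg iron (running total 9.4 mg).
Filling greedily by iron-per-dollar is optimal for one linear limit, giving 9.4 mg.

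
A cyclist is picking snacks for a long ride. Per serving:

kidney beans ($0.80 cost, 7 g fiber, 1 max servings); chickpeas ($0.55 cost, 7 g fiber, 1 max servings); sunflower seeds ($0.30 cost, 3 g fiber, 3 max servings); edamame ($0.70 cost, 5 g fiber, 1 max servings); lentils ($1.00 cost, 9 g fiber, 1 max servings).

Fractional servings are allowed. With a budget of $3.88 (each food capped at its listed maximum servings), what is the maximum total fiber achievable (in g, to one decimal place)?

Fiber per dollar: chickpeas 12.73, sunflower seeds 10, lentils 9, kidney beans 8.75, edamame 7.143.
Take 1 serving of chickpeas: spends $0.55, +7.0 g fiber (running total 7.0 g).
Take 3 servings of sunflower seeds: spends $0.90, +9.0 g fiber (running total 16.0 g).
Take 1 serving of lentils: spends $1.00, +9.0 g fiber (running total 25.0 g).
Take 1 serving of kidney beans: spends $0.80, +7.0 g fiber (running total 32.0 g).
Take 0.9 servings of edamame: spends $0.63, +4.5 g fiber (running total 36.5 g).
Filling greedily by fiber-per-dollar is optimal for one linear limit, giving 36.5 g.

36.5 g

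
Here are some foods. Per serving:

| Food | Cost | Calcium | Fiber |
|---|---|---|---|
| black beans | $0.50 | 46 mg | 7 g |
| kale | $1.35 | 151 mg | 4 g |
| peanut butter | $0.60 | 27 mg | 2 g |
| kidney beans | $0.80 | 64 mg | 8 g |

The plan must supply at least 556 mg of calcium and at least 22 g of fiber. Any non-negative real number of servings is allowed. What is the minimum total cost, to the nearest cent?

The cheapest plan sits at a corner of the feasible region — with two constraints it uses at most two foods.
black beans only: max(556/46, 22/7) = 12.09 servings → $6.04.
kale only: max(556/151, 22/4) = 5.5 servings → $7.42.
peanut butter only: max(556/27, 22/2) = 20.59 servings → $12.36.
kidney beans only: max(556/64, 22/8) = 8.688 servings → $6.95.
black beans + kale with both tight: 1.258 servings and 3.299 servings → $5.08.
black beans + peanut butter with both targets exact would need a negative amount; discard.
black beans + kidney beans with both targets exact would need a negative amount; discard.
kale + peanut butter with both tight: 2.67 servings and 5.66 servings → $7.00.
kale + kidney beans with both tight: 3.193 servings and 1.153 servings → $5.23.
peanut butter + kidney beans with both targets exact would need a negative amount; discard.
The minimum over all feasible corners is $5.08.

$5.08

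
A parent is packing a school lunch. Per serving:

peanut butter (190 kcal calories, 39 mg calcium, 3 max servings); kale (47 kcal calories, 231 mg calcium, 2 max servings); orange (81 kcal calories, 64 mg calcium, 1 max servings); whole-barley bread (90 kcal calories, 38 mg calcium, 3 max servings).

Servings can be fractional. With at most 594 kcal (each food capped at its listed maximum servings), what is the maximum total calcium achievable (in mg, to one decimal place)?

670.6 mg

Calcium per kcal: kale 4.915, orange 0.7901, whole-barley bread 0.4222, peanut butter 0.2053.
Take 2 servings of kale: uses 94 kcal, +462.0 mg calcium (running total 462.0 mg).
Take 1 serving of orange: uses 81 kcal, +64.0 mg calcium (running total 526.0 mg).
Take 3 servings of whole-barley bread: uses 270 kcal, +114.0 mg calcium (running total 640.0 mg).
Take 0.7842 servings of peanut butter: uses 149 kcal, +30.6 mg calcium (running total 670.6 mg).
Greedy by best ratio exhausts the calories allowance optimally: 670.6 mg.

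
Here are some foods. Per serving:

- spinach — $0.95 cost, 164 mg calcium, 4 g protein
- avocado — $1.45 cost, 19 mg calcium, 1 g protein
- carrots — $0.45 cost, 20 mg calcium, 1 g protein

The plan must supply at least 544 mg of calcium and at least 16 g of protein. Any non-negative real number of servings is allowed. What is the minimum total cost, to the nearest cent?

With two linear requirements the optimum uses one or two foods; enumerate the corners.
spinach only: max(544/164, 16/4) = 4 servings → $3.80.
avocado only: max(544/19, 16/1) = 28.63 servings → $41.52.
carrots only: max(544/20, 16/1) = 27.2 servings → $12.24.
spinach + avocado with both tight: 2.727 servings and 5.091 servings → $9.97.
spinach + carrots with both tight: 2.667 servings and 5.333 servings → $4.93.
avocado + carrots: intersection lies outside the first quadrant.
So the least-cost plan costs $3.80.

$3.80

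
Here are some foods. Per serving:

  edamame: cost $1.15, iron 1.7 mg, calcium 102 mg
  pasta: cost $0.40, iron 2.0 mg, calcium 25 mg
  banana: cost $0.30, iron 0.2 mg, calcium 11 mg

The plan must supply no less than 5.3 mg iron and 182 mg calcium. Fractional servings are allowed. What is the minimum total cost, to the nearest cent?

$2.22

The cheapest plan sits at a corner of the feasible region — with two constraints it uses at most two foods.
edamame only: max(5.3/1.7, 182/102) = 3.118 servings → $3.59.
pasta only: max(5.3/2.0, 182/25) = 7.28 servings → $2.91.
banana only: max(5.3/0.2, 182/11) = 26.5 servings → $7.95.
edamame + pasta with both tight: 1.433 servings and 1.432 servings → $2.22.
edamame + banana: intersection lies outside the first quadrant.
pasta + banana with both tight: 1.288 servings and 13.62 servings → $4.60.
The minimum over all feasible corners is $2.22.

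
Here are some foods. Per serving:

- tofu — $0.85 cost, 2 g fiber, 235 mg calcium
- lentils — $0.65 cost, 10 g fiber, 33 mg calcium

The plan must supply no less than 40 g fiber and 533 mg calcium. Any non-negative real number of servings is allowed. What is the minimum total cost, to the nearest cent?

$3.86

Two binding constraints pin down two serving amounts, so the optimal mix uses at most two foods. The candidates are each food alone (scaled to the tighter of fiber/calcium) and each pair with both constraints tight.
tofu only: max(40/2, 533/235) = 20 servings → $17.00.
lentils only: max(40/10, 533/33) = 16.15 servings → $10.50.
tofu + lentils with both tight: 1.756 servings and 3.649 servings → $3.86.
Cheapest feasible corner: $3.86.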